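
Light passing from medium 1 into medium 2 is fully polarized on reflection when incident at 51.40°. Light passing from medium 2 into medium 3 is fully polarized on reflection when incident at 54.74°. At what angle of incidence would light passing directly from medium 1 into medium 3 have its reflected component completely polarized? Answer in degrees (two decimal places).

θ_B ≈ 60.56°

Each Brewster angle gives a ratio: n₂/n₁ = tan 51.40° = 1.2527, n₃/n₂ = tan 54.74° = 1.4144.
So n₃/n₁ = (n₂/n₁)(n₃/n₂) = 1.2527 × 1.4144 = 1.7718.
θ_B(1→3) = arctan(1.7718) = 60.56°.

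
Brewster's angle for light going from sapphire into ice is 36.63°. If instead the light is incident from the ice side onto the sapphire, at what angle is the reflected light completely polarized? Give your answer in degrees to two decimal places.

The two Brewster angles are complementary: θ_B' = 90° − θ_B = 90° − 36.63° = 53.37°.

θ_B' ≈ 53.37°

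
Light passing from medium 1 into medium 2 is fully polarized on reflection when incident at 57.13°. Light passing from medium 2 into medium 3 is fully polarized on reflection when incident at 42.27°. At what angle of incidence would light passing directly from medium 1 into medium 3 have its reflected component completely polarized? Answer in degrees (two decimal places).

Each Brewster angle gives a ratio: n₂/n₁ = tan 57.13° = 1.5475, n₃/n₂ = tan 42.27° = 0.9090.
n₃/n₁ = 1.4067. Then tan θ_B(1→3) = n₃/n₁, so θ_B(1→3) = arctan(1.4067) = 54.59°.

θ_B ≈ 54.59°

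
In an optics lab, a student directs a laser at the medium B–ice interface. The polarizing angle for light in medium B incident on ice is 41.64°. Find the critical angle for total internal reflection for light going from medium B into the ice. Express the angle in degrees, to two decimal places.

θ_c ≈ 62.76°

tan θ_B = n₂/n₁ = tan 41.64° = 0.8891.
Total internal reflection: sin θ_c = n₂/n₁ = 0.8891.
θ_c = arcsin(0.8891) = 62.76°.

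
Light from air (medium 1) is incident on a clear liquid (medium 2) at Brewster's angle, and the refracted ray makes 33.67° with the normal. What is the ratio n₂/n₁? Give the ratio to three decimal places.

θ_B + θ_t = 90°, so θ_B = 90° − 33.67° = 56.33°.
Then n₂/n₁ = tan θ_B = tan 56.33° = 1.501.

n₂/n₁ ≈ 1.501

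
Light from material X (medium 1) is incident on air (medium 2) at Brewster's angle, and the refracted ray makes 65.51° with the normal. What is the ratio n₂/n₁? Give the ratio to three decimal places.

n₂/n₁ ≈ 0.456

θ_B + θ_t = 90°, so θ_B = 90° − 65.51° = 24.49°.
Then n₂/n₁ = tan θ_B = tan 24.49° = 0.456.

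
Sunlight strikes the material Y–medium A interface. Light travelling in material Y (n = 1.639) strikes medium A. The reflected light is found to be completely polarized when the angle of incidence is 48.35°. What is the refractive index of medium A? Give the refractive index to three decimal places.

At Brewster's angle, tan θ_B = n₂/n₁ with n₁ on the incident side (material Y) and n₂ on the transmitted side (medium A).
n₂ = n₁ tan θ_B = 1.639 × tan 48.35° = 1.843.

n ≈ 1.843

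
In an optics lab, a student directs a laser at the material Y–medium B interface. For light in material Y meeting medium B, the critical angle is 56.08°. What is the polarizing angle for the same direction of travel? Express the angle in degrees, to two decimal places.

At the critical angle sin θ_c = n₂/n₁, giving n₂/n₁ = sin 56.08° = 0.8298.
Then tan θ_B = n₂/n₁ = 0.8298, so θ_B = arctan 0.8298 = 39.69°.

θ_B ≈ 39.69°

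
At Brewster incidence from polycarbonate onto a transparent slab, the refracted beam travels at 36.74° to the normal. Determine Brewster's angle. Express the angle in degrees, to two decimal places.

θ_B ≈ 53.26°

Brewster's condition makes the reflected and refracted beams perpendicular: θ_B + θ_t = 90°.
So θ_B = 90° − θ_t = 90° − 36.74° = 53.26°.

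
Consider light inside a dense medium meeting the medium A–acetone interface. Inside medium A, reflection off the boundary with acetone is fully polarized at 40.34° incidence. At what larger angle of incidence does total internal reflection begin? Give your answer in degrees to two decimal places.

n₂/n₁ = tan 40.34° = 0.8493; the critical angle satisfies sin θ_c = n₂/n₁.
θ_c = arcsin(0.8493) = 58.13°.

θ_c ≈ 58.13°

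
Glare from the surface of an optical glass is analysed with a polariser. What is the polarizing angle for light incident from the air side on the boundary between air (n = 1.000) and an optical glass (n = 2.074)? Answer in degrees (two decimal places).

The reflected p-component vanishes when tan θ_B = n₂/n₁.
Here n₂/n₁ = 2.074/1.000 = 2.0740, and Brewster's law gives tan θ_B = n₂/n₁. Taking the arctangent, θ_B = 64.26°.

θ_B ≈ 64.26°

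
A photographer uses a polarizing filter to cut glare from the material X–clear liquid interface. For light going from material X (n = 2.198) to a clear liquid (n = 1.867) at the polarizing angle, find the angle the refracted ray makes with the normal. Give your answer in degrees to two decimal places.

First find Brewster's angle: tan θ_B = 1.867/2.198 = 0.8494, giving θ_B = 40.34°.
Since θ_B + θ_t = 90° at Brewster incidence, θ_t = 90° − 40.34° = 49.66°.

θ_t ≈ 49.66°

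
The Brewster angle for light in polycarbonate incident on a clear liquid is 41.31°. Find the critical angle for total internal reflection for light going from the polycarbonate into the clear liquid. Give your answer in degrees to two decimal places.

n₂/n₁ = tan 41.31° = 0.8788; the critical angle satisfies sin θ_c = n₂/n₁.
θ_c = arcsin(0.8788) = 61.50°.

θ_c ≈ 61.50°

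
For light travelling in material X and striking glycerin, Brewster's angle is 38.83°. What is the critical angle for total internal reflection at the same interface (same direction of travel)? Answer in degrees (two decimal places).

θ_c ≈ 53.60°

n₂/n₁ = tan 38.83° = 0.8049; the critical angle satisfies sin θ_c = n₂/n₁.
θ_c = arcsin(0.8049) = 53.60°.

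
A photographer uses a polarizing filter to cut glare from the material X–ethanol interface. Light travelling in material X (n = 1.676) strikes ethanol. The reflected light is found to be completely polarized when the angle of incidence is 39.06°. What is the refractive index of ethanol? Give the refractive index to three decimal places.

Brewster's law: tan θ_B = n₂/n₁ (light incident in material X, refracted into ethanol).
n₂ = n₁ tan θ_B = 1.676 × tan 39.06° = 1.360.

n ≈ 1.360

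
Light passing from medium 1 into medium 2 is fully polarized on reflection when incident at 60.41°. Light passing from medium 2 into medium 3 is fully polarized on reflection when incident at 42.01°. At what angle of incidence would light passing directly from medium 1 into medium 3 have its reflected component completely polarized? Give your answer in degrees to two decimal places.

tan θ_B(1→2) = n₂/n₁ = tan 60.41° = 1.7610.
tan θ_B(2→3) = n₃/n₂ = tan 42.01° = 0.9007.
n₃/n₁ = 1.5862. Then tan θ_B(1→3) = n₃/n₁, so θ_B(1→3) = arctan(1.5862) = 57.77°.

θ_B ≈ 57.77°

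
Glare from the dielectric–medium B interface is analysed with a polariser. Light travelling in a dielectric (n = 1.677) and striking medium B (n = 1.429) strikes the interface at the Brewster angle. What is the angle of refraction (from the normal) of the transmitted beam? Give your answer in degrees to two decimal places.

θ_t ≈ 49.57°

First find Brewster's angle: tan θ_B = 1.429/1.677 = 0.8521, giving θ_B = 40.43°.
At Brewster's angle the reflected and refracted rays are perpendicular, so θ_t = 90° − θ_B = 90° − 40.43° = 49.57°.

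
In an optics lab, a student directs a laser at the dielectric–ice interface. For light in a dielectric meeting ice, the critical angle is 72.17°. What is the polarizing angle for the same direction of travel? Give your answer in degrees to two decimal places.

n₂/n₁ = sin θ_c = sin 72.17° = 0.9520.
tan θ_B equals the same ratio, so θ_B = arctan(0.9520) = 43.59°.

θ_B ≈ 43.59°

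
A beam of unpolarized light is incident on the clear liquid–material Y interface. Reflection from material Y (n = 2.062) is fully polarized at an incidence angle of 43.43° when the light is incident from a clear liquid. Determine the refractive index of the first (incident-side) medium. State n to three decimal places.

n ≈ 2.178

At Brewster's angle, tan θ_B = n₂/n₁ with n₁ on the incident side (a clear liquid) and n₂ on the transmitted side (material Y).
n₁ = n₂ / tan θ_B = 2.062 / tan 43.43° = 2.178.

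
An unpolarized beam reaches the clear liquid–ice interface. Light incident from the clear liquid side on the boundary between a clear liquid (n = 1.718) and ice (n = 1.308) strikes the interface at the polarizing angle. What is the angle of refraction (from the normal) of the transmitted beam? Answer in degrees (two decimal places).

tan θ_B = n₂/n₁ = 1.308/1.718 = 0.7614, so θ_B = 37.28°.
Since θ_B + θ_t = 90° at Brewster incidence, θ_t = 90° − 37.28° = 52.72°.

θ_t ≈ 52.72°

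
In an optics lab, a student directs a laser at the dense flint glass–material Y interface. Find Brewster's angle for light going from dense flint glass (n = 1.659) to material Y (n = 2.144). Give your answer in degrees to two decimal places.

θ_B ≈ 52.27°

At Brewster's angle the reflected and refracted rays are perpendicular, which with Snell's law gives tan θ_B = n₂/n₁.
Brewster's condition: tan θ_B = n₂/n₁ = 2.144/1.659 = 1.2923.
So θ_B = arctan 1.2923 = 52.27°.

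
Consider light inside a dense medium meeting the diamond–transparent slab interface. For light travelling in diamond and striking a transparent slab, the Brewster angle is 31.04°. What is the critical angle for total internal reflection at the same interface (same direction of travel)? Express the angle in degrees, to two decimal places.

θ_c ≈ 37.00°

tan θ_B = n₂/n₁ = tan 31.04° = 0.6018.
Total internal reflection: sin θ_c = n₂/n₁ = 0.6018.
θ_c = arcsin(0.6018) = 37.00°.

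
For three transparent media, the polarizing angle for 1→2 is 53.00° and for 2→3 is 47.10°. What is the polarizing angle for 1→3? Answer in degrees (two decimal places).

tan θ_B(1→2) = n₂/n₁ = tan 53.00° = 1.3270.
tan θ_B(2→3) = n₃/n₂ = tan 47.10° = 1.0761.
So n₃/n₁ = (n₂/n₁)(n₃/n₂) = 1.3270 × 1.0761 = 1.4281.
θ_B(1→3) = arctan(1.4281) = 55.00°.

θ_B ≈ 55.00°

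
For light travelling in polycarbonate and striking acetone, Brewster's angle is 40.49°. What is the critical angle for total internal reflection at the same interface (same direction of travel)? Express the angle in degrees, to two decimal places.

θ_c ≈ 58.63°

n₂/n₁ = tan 40.49° = 0.8538; the critical angle satisfies sin θ_c = n₂/n₁.
θ_c = arcsin(0.8538) = 58.63°.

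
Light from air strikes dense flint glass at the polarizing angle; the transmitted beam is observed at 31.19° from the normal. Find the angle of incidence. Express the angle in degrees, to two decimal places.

θ_B ≈ 58.81°

Brewster's condition makes the reflected and refracted beams perpendicular: θ_B + θ_t = 90°.
θ_B = 90° − 31.19° = 58.81°.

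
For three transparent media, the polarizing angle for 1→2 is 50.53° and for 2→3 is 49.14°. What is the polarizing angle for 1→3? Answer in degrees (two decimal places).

n₂/n₁ = tan 50.53° = 1.2144 and n₃/n₂ = tan 49.14° = 1.1561.
Multiplying, n₃/n₁ = 1.2144 × 1.1561 = 1.4039, and θ_B(1→3) = arctan 1.4039 = 54.54°.

θ_B ≈ 54.54°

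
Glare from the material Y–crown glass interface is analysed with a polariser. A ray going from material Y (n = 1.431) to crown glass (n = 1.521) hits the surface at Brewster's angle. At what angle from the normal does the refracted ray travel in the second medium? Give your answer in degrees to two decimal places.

θ_t ≈ 43.25°

θ_B = arctan(n₂/n₁) = arctan(1.521/1.431) = 46.75°.
At Brewster's angle the reflected and refracted rays are perpendicular, so θ_t = 90° − θ_B = 90° − 46.75° = 43.25°.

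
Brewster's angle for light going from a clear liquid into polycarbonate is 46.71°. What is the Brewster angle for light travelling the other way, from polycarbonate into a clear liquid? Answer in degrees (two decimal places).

The two Brewster angles are complementary: θ_B' = 90° − θ_B = 90° − 46.71° = 43.29°.

θ_B' ≈ 43.29°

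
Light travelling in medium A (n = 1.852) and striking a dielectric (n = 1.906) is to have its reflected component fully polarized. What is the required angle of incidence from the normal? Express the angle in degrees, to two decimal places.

θ_B ≈ 45.82°

tan θ_B = n₂/n₁ = 1.906/1.852 = 1.0292.
θ_B = arctan(1.0292) = 45.82°.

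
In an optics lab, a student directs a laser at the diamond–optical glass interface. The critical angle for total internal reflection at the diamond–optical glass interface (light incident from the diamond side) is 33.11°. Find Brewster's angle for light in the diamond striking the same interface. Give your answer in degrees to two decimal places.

n₂/n₁ = sin θ_c = sin 33.11° = 0.5462.
tan θ_B equals the same ratio, so θ_B = arctan(0.5462) = 28.65°.

θ_B ≈ 28.65°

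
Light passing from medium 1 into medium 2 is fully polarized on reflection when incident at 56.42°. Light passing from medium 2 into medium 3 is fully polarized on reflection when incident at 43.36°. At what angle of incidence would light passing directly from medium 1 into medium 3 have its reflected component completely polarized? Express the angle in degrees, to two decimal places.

tan θ_B(1→2) = n₂/n₁ = tan 56.42° = 1.5063.
tan θ_B(2→3) = n₃/n₂ = tan 43.36° = 0.9443.
Multiplying, n₃/n₁ = 1.5063 × 0.9443 = 1.4224, and θ_B(1→3) = arctan 1.4224 = 54.89°.

θ_B ≈ 54.89°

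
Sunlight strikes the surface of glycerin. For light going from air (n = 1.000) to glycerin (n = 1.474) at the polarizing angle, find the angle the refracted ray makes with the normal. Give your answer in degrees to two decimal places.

tan θ_B = n₂/n₁ = 1.474/1.000 = 1.4740, so θ_B = 55.85°.
The refracted ray is perpendicular to the reflected ray, so θ_t = 90° − θ_B = 34.15°.

θ_t ≈ 34.15°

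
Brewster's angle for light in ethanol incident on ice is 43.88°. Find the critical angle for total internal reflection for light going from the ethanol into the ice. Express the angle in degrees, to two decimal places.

n₂/n₁ = tan 43.88° = 0.9616; the critical angle satisfies sin θ_c = n₂/n₁.
θ_c = arcsin(0.9616) = 74.08°.

θ_c ≈ 74.08°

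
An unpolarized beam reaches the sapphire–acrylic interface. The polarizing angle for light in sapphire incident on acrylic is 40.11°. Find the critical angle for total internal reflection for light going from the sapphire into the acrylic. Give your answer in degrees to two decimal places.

θ_c ≈ 57.39°

From Brewster, n₂/n₁ = tan θ_B = tan 40.11° = 0.8424.
Then sin θ_c = n₂/n₁ = 0.8424, so θ_c = arcsin 0.8424 = 57.39°.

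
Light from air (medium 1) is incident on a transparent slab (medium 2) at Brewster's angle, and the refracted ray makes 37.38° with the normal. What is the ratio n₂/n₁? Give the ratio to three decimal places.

θ_B + θ_t = 90°, so θ_B = 90° − 37.38° = 52.62°.
Then n₂/n₁ = tan θ_B = tan 52.62° = 1.309.

n₂/n₁ ≈ 1.309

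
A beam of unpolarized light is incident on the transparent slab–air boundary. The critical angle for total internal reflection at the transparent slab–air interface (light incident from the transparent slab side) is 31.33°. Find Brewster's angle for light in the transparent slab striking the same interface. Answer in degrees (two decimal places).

θ_B ≈ 27.47°

n₂/n₁ = sin θ_c = sin 31.33° = 0.5200.
tan θ_B equals the same ratio, so θ_B = arctan(0.5200) = 27.47°.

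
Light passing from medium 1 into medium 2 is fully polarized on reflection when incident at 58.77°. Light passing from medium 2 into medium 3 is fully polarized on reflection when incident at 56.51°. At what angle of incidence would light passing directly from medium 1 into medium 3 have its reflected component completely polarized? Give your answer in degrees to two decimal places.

θ_B ≈ 68.14°

Each Brewster angle gives a ratio: n₂/n₁ = tan 58.77° = 1.6492, n₃/n₂ = tan 56.51° = 1.5114.
So n₃/n₁ = (n₂/n₁)(n₃/n₂) = 1.6492 × 1.5114 = 2.4927.
θ_B(1→3) = arctan(2.4927) = 68.14°.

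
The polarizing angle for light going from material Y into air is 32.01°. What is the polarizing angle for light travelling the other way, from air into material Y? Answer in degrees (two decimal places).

Reversing the direction swaps n₁ and n₂, so tan θ_B' = 1/tan θ_B and θ_B' = 90° − θ_B.
Hence θ_B' = 90° − 32.01° = 57.99°.

θ_B' ≈ 57.99°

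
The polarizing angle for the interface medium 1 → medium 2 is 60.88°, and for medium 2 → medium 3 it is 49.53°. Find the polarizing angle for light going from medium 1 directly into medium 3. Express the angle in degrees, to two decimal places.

n₂/n₁ = tan 60.88° = 1.7952 and n₃/n₂ = tan 49.53° = 1.1721.
So n₃/n₁ = (n₂/n₁)(n₃/n₂) = 1.7952 × 1.1721 = 2.1041.
θ_B(1→3) = arctan(2.1041) = 64.58°.

θ_B ≈ 64.58°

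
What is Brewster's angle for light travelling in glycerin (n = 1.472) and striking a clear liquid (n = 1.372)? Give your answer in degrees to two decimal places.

Brewster's condition: tan θ_B = n₂/n₁ = 1.372/1.472 = 0.9321. Taking the arctangent, θ_B = 42.99°.

θ_B ≈ 42.99°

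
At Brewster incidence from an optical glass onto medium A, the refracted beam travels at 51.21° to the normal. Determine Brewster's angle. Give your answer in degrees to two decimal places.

Since the reflected and refracted rays are at right angles at the polarizing angle, θ_B + θ_t = 90°.
θ_B = 90° − 51.21° = 38.79°.

θ_B ≈ 38.79°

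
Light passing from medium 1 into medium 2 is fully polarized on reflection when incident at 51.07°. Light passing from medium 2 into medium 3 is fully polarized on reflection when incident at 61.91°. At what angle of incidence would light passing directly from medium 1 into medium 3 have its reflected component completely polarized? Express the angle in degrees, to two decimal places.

n₂/n₁ = tan 51.07° = 1.2380 and n₃/n₂ = tan 61.91° = 1.8736.
So n₃/n₁ = (n₂/n₁)(n₃/n₂) = 1.2380 × 1.8736 = 2.3195.
θ_B(1→3) = arctan(2.3195) = 66.68°.

θ_B ≈ 66.68°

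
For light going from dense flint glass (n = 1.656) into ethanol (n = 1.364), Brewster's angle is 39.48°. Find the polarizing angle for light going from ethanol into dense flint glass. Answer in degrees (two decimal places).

Reversing the direction swaps n₁ and n₂, so tan θ_B' = 1/tan θ_B and θ_B' = 90° − θ_B.
Hence θ_B' = 90° − 39.48° = 50.52°.

θ_B' ≈ 50.52°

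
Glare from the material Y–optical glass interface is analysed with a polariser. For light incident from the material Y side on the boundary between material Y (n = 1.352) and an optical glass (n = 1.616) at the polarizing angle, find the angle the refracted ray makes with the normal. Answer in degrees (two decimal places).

θ_t ≈ 39.92°

tan θ_B = n₂/n₁ = 1.616/1.352 = 1.1953, so θ_B = 50.08°.
At Brewster's angle the reflected and refracted rays are perpendicular, so θ_t = 90° − θ_B = 90° − 50.08° = 39.92°.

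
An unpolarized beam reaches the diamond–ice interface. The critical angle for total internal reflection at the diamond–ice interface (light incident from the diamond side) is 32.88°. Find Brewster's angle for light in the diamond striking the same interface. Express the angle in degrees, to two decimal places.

At the critical angle sin θ_c = n₂/n₁, giving n₂/n₁ = sin 32.88° = 0.5429.
Then tan θ_B = n₂/n₁ = 0.5429, so θ_B = arctan 0.5429 = 28.50°.

θ_B ≈ 28.50°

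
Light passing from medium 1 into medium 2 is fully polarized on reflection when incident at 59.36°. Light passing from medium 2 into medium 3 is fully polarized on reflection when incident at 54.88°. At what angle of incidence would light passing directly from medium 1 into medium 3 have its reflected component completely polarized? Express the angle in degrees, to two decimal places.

θ_B ≈ 67.38°

Each Brewster angle gives a ratio: n₂/n₁ = tan 59.36° = 1.6882, n₃/n₂ = tan 54.88° = 1.4218.
n₃/n₁ = 2.4003. Then tan θ_B(1→3) = n₃/n₁, so θ_B(1→3) = arctan(2.4003) = 67.38°.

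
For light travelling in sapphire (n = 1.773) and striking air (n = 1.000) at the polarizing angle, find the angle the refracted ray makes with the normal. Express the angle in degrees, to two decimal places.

θ_t ≈ 60.58°

θ_B = arctan(n₂/n₁) = arctan(1.000/1.773) = 29.42°.
The refracted ray is perpendicular to the reflected ray, so θ_t = 90° − θ_B = 60.58°.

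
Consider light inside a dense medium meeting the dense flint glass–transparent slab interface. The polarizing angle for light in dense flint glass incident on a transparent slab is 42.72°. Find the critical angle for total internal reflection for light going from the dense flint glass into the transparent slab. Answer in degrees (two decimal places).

From Brewster, n₂/n₁ = tan θ_B = tan 42.72° = 0.9234.
Then sin θ_c = n₂/n₁ = 0.9234, so θ_c = arcsin 0.9234 = 67.43°.

θ_c ≈ 67.43°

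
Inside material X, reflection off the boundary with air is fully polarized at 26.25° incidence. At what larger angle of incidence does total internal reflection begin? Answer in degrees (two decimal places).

θ_c ≈ 29.55°

tan θ_B = n₂/n₁ = tan 26.25° = 0.4931.
Total internal reflection: sin θ_c = n₂/n₁ = 0.4931.
θ_c = arcsin(0.4931) = 29.55°.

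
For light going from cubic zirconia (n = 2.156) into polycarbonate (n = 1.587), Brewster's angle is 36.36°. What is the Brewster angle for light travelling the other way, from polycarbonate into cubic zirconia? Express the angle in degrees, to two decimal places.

Reversing the direction swaps n₁ and n₂, so tan θ_B' = 1/tan θ_B and θ_B' = 90° − θ_B.
Hence θ_B' = 90° − 36.36° = 53.64°.

θ_B' ≈ 53.64°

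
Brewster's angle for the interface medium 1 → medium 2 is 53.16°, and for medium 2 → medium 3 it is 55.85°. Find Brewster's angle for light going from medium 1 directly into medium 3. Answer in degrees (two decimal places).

θ_B ≈ 63.06°

tan θ_B(1→2) = n₂/n₁ = tan 53.16° = 1.3348.
tan θ_B(2→3) = n₃/n₂ = tan 55.85° = 1.4742.
n₃/n₁ = 1.9678. Then tan θ_B(1→3) = n₃/n₁, so θ_B(1→3) = arctan(1.9678) = 63.06°.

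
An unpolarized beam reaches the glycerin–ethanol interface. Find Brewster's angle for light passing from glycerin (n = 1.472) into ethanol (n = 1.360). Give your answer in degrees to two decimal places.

θ_B ≈ 42.74°

Brewster's condition: tan θ_B = n₂/n₁ = 1.360/1.472 = 0.9239. Taking the arctangent, θ_B = 42.74°.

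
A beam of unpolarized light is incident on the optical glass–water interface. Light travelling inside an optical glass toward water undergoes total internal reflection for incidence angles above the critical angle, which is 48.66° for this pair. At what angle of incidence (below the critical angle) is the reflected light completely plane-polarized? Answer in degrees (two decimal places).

n₂/n₁ = sin θ_c = sin 48.66° = 0.7508.
tan θ_B equals the same ratio, so θ_B = arctan(0.7508) = 36.90°.

θ_B ≈ 36.90°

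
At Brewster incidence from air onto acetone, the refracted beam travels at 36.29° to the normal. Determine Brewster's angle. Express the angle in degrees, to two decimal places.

Since the reflected and refracted rays are at right angles at the polarizing angle, θ_B + θ_t = 90°.
θ_B = 90° − 36.29° = 53.71°.

θ_B ≈ 53.71°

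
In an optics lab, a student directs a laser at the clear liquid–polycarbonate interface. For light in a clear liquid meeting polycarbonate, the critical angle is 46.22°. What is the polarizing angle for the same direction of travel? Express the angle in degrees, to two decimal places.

At the critical angle sin θ_c = n₂/n₁, giving n₂/n₁ = sin 46.22° = 0.7220.
Then tan θ_B = n₂/n₁ = 0.7220, so θ_B = arctan 0.7220 = 35.83°.

θ_B ≈ 35.83°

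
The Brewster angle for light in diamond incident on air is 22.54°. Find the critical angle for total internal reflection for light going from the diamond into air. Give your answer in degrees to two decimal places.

n₂/n₁ = tan 22.54° = 0.4150; the critical angle satisfies sin θ_c = n₂/n₁.
θ_c = arcsin(0.4150) = 24.52°.

θ_c ≈ 24.52°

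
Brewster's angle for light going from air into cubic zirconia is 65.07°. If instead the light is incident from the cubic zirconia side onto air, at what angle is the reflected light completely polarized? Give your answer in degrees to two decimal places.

θ_B' ≈ 24.93°

Reversing the direction swaps n₁ and n₂, so tan θ_B' = 1/tan θ_B and θ_B' = 90° − θ_B.
Hence θ_B' = 90° − 65.07° = 24.93°.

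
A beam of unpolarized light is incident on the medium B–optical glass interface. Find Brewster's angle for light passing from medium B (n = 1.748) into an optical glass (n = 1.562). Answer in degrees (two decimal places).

θ_B ≈ 41.78°

Brewster's condition: tan θ_B = n₂/n₁ = 1.562/1.748 = 0.8936.
So θ_B = arctan 0.8936 = 41.78°.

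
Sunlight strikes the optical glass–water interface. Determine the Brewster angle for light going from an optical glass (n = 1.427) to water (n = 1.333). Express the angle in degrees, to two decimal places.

Here n₂/n₁ = 1.333/1.427 = 0.9341, and Brewster's law gives tan θ_B = n₂/n₁.
So θ_B = arctan 0.9341 = 43.05°.

θ_B ≈ 43.05°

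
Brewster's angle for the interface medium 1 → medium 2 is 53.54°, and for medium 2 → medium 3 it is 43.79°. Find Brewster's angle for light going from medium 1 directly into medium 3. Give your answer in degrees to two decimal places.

n₂/n₁ = tan 53.54° = 1.3534 and n₃/n₂ = tan 43.79° = 0.9586.
n₃/n₁ = 1.2974. Then tan θ_B(1→3) = n₃/n₁, so θ_B(1→3) = arctan(1.2974) = 52.38°.

θ_B ≈ 52.38°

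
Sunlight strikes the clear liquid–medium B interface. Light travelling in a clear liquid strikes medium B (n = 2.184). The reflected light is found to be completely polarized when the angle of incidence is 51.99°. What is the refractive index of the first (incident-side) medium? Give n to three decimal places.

Full polarization of the reflected beam means tan θ_B = n₂/n₁, where n₁ is the incident medium (a clear liquid).
n₁ = n₂ / tan θ_B = 2.184 / tan 51.99° = 1.707.

n ≈ 1.707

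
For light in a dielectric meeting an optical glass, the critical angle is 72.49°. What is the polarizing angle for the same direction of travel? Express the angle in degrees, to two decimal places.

θ_B ≈ 43.64°

n₂/n₁ = sin θ_c = sin 72.49° = 0.9537.
tan θ_B equals the same ratio, so θ_B = arctan(0.9537) = 43.64°.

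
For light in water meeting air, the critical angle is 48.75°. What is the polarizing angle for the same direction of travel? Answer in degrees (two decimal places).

At the critical angle sin θ_c = n₂/n₁, giving n₂/n₁ = sin 48.75° = 0.7518.
Then tan θ_B = n₂/n₁ = 0.7518, so θ_B = arctan 0.7518 = 36.94°.

θ_B ≈ 36.94°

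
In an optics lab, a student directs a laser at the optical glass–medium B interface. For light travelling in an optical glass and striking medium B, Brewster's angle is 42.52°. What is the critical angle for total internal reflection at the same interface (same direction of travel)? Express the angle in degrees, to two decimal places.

θ_c ≈ 66.49°

From Brewster, n₂/n₁ = tan θ_B = tan 42.52° = 0.9170.
Then sin θ_c = n₂/n₁ = 0.9170, so θ_c = arcsin 0.9170 = 66.49°.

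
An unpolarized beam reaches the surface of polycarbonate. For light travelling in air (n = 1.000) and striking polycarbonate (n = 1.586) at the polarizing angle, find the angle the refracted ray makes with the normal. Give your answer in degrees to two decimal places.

θ_t ≈ 32.23°

θ_B = arctan(n₂/n₁) = arctan(1.586/1.000) = 57.77°.
At Brewster's angle the reflected and refracted rays are perpendicular, so θ_t = 90° − θ_B = 90° − 57.77° = 32.23°.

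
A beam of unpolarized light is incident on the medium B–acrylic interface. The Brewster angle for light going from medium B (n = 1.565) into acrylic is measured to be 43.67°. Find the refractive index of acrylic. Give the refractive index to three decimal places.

n ≈ 1.494

At the Brewster angle, tan θ_B = n₂/n₁ with n₁ on the incident side (medium B) and n₂ on the transmitted side (acrylic).
n₂ = n₁ tan θ_B = 1.565 × tan 43.67° = 1.494.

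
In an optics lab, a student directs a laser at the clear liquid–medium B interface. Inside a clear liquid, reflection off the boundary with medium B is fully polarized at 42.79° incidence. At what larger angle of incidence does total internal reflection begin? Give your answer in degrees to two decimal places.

θ_c ≈ 67.77°

From Brewster, n₂/n₁ = tan θ_B = tan 42.79° = 0.9257.
Then sin θ_c = n₂/n₁ = 0.9257, so θ_c = arcsin 0.9257 = 67.77°.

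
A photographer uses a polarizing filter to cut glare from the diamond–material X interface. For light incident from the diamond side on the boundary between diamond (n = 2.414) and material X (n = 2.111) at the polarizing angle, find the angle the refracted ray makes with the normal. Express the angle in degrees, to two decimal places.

tan θ_B = n₂/n₁ = 2.111/2.414 = 0.8745, so θ_B = 41.17°.
At Brewster's angle the reflected and refracted rays are perpendicular, so θ_t = 90° − θ_B = 90° − 41.17° = 48.83°.

θ_t ≈ 48.83°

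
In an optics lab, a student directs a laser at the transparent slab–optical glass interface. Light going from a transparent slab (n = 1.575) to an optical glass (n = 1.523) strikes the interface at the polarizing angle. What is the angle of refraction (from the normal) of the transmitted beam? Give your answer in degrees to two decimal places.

θ_B = arctan(n₂/n₁) = arctan(1.523/1.575) = 44.04°.
The refracted ray is perpendicular to the reflected ray, so θ_t = 90° − θ_B = 45.96°.

θ_t ≈ 45.96°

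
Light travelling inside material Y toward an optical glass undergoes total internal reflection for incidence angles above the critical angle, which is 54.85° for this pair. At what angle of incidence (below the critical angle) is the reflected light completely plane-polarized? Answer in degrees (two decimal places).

θ_B ≈ 39.27°

n₂/n₁ = sin θ_c = sin 54.85° = 0.8176.
tan θ_B equals the same ratio, so θ_B = arctan(0.8176) = 39.27°.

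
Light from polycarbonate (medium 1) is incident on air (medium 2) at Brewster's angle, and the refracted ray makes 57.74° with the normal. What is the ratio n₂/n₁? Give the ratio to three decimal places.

n₂/n₁ ≈ 0.631

At Brewster incidence θ_B = 90° − θ_t = 90° − 57.74° = 32.26°.
Then n₂/n₁ = tan θ_B = tan 32.26° = 0.631.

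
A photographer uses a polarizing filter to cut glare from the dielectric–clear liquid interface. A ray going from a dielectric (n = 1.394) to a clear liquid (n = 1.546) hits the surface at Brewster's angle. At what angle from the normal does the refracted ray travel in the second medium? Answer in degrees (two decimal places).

θ_t ≈ 42.04°

First find Brewster's angle: tan θ_B = 1.546/1.394 = 1.1090, giving θ_B = 47.96°.
At Brewster's angle the reflected and refracted rays are perpendicular, so θ_t = 90° − θ_B = 90° − 47.96° = 42.04°.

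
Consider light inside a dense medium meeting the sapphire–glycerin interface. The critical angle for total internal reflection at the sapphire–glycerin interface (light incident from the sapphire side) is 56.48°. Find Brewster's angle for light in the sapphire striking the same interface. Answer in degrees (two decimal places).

θ_B ≈ 39.82°

n₂/n₁ = sin θ_c = sin 56.48° = 0.8337.
tan θ_B equals the same ratio, so θ_B = arctan(0.8337) = 39.82°.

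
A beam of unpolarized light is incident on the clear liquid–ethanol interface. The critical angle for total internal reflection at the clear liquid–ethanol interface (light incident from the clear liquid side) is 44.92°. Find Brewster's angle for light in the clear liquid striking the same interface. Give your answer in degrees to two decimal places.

θ_B ≈ 35.23°

At the critical angle sin θ_c = n₂/n₁, giving n₂/n₁ = sin 44.92° = 0.7061.
Then tan θ_B = n₂/n₁ = 0.7061, so θ_B = arctan 0.7061 = 35.23°.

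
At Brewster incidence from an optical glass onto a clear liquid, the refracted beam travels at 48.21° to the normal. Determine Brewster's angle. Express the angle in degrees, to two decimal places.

θ_B ≈ 41.79°

Since the reflected and refracted rays are at right angles at the polarizing angle, θ_B + θ_t = 90°.
θ_B = 90° − 48.21° = 41.79°.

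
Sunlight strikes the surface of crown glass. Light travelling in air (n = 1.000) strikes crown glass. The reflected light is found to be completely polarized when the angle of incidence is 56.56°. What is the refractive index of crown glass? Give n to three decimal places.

n ≈ 1.514

Full polarization of the reflected beam means tan θ_B = n₂/n₁, where n₁ is the incident medium (air).
n₂ = n₁ tan θ_B = 1.000 × tan 56.56° = 1.514.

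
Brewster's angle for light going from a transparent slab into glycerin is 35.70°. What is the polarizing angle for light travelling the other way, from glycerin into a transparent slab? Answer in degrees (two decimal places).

Reversing the direction swaps n₁ and n₂, so tan θ_B' = 1/tan θ_B and θ_B' = 90° − θ_B.
Hence θ_B' = 90° − 35.70° = 54.30°.

θ_B' ≈ 54.30°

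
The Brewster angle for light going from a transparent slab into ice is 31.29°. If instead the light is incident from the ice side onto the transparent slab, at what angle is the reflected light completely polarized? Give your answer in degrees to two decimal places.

tan θ_B' = n₁/n₂ = 1/tan θ_B, so θ_B' = 90° − θ_B.
θ_B' = 90° − 31.29° = 58.71°.

θ_B' ≈ 58.71°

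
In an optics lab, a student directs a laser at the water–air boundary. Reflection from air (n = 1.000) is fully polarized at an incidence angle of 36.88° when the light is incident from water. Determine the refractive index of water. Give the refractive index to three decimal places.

At the Brewster angle, tan θ_B = n₂/n₁ with n₁ on the incident side (water) and n₂ on the transmitted side (air).
n₁ = n₂ / tan θ_B = 1.000 / tan 36.88° = 1.333.

n ≈ 1.333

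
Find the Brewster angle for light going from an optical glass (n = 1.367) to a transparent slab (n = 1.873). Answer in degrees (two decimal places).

At Brewster's angle the reflected and refracted rays are perpendicular, which with Snell's law gives tan θ_B = n₂/n₁.
Brewster's condition: tan θ_B = n₂/n₁ = 1.873/1.367 = 1.3702.
So θ_B = arctan 1.3702 = 53.88°.

θ_B ≈ 53.88°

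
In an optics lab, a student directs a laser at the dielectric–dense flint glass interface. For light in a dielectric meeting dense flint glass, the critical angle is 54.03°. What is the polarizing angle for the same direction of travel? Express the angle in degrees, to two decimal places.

sin θ_c = n₂/n₁, so n₂/n₁ = sin 54.03° = 0.8093.
Brewster: tan θ_B = n₂/n₁ = 0.8093.
θ_B = arctan(0.8093) = 38.98°.

θ_B ≈ 38.98°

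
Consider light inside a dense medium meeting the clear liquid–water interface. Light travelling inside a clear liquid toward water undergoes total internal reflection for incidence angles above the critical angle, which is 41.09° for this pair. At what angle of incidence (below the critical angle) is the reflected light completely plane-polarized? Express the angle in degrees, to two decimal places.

θ_B ≈ 33.31°

n₂/n₁ = sin θ_c = sin 41.09° = 0.6572.
tan θ_B equals the same ratio, so θ_B = arctan(0.6572) = 33.31°.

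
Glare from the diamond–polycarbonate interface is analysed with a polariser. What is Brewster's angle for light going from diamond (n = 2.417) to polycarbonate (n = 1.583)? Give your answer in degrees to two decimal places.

tan θ_B = n₂/n₁ = 1.583/2.417 = 0.6549. Taking the arctangent, θ_B = 33.22°.

θ_B ≈ 33.22°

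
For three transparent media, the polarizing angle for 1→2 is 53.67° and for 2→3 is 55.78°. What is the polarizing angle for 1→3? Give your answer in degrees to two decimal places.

tan θ_B(1→2) = n₂/n₁ = tan 53.67° = 1.3598.
tan θ_B(2→3) = n₃/n₂ = tan 55.78° = 1.4704.
So n₃/n₁ = (n₂/n₁)(n₃/n₂) = 1.3598 × 1.4704 = 1.9994.
θ_B(1→3) = arctan(1.9994) = 63.43°.

θ_B ≈ 63.43°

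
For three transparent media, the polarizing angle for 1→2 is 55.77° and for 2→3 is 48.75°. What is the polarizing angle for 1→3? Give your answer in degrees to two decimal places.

n₂/n₁ = tan 55.77° = 1.4698 and n₃/n₂ = tan 48.75° = 1.1403.
So n₃/n₁ = (n₂/n₁)(n₃/n₂) = 1.4698 × 1.1403 = 1.6760.
θ_B(1→3) = arctan(1.6760) = 59.18°.

θ_B ≈ 59.18°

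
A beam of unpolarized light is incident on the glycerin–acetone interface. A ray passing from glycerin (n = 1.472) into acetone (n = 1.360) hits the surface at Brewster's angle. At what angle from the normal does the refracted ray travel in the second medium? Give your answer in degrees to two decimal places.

θ_t ≈ 47.26°

First find Brewster's angle: tan θ_B = 1.360/1.472 = 0.9239, giving θ_B = 42.74°.
The refracted ray is perpendicular to the reflected ray, so θ_t = 90° − θ_B = 47.26°.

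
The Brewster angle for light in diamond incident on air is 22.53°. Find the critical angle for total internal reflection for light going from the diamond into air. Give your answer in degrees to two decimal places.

tan θ_B = n₂/n₁ = tan 22.53° = 0.4148.
Total internal reflection: sin θ_c = n₂/n₁ = 0.4148.
θ_c = arcsin(0.4148) = 24.51°.

θ_c ≈ 24.51°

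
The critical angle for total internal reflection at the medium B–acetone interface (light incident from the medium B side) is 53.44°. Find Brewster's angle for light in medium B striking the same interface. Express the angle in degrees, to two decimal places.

sin θ_c = n₂/n₁, so n₂/n₁ = sin 53.44° = 0.8032.
Brewster: tan θ_B = n₂/n₁ = 0.8032.
θ_B = arctan(0.8032) = 38.77°.

θ_B ≈ 38.77°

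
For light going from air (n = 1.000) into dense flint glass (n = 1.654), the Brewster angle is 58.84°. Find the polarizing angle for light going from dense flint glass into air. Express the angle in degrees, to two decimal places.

θ_B' ≈ 31.16°

Reversing the direction swaps n₁ and n₂, so tan θ_B' = 1/tan θ_B and θ_B' = 90° − θ_B.
Hence θ_B' = 90° − 58.84° = 31.16°.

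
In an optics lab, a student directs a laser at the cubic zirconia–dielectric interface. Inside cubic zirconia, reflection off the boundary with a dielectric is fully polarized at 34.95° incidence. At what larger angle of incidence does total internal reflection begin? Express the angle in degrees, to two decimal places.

tan θ_B = n₂/n₁ = tan 34.95° = 0.6989.
Total internal reflection: sin θ_c = n₂/n₁ = 0.6989.
θ_c = arcsin(0.6989) = 44.34°.

θ_c ≈ 44.34°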